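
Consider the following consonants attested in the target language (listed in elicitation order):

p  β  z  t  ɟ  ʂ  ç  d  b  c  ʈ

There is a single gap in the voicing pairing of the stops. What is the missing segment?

place of articulation  voiceless  voiced  
bilabial          p         b       
alveolar          t         d       
retroflex         ʈ         —       
palatal           c         ɟ       
The retroflex row has no voiced member, so the gap is the voiced retroflex stop /ɖ/.

/ɖ/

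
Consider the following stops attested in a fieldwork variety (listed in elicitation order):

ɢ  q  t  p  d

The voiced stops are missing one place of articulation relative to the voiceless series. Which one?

bilabial

Voiceless: /p/ (bilabial), /t/ (alveolar), /q/ (uvular).
Voiced: /d/ (alveolar), /ɢ/ (uvular).
Every place of articulation has a voiced member except bilabial, where /b/ would be expected.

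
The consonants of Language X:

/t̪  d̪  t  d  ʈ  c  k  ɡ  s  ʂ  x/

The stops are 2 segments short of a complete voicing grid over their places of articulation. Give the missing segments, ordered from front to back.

dental: voiceless /t̪/, voiced /d̪/.
alveolar: voiceless /t/, voiced /d/.
retroflex: voiceless /ʈ/, voiced —.
palatal: voiceless /c/, voiced —.
velar: voiceless /k/, voiced /ɡ/.
Gaps, from front to back: retroflex lacks voiced (/ɖ/); palatal lacks voiced (/ɟ/).

/ɖ/, /ɟ/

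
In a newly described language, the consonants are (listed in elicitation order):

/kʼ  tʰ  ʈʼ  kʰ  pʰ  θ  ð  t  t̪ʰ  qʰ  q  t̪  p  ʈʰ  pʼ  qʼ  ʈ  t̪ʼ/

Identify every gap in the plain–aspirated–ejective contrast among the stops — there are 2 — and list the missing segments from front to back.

/tʼ/, /k/

Plain: /p/ (bilabial), /t̪/ (dental), /t/ (alveolar), /ʈ/ (retroflex), /q/ (uvular).
Aspirated: /pʰ/ (bilabial), /t̪ʰ/ (dental), /tʰ/ (alveolar), /ʈʰ/ (retroflex), /kʰ/ (velar), /qʰ/ (uvular).
Ejective: /pʼ/ (bilabial), /t̪ʼ/ (dental), /ʈʼ/ (retroflex), /kʼ/ (velar), /qʼ/ (uvular).
Gaps, from front to back: alveolar lacks ejective (/tʼ/); velar lacks plain (/k/).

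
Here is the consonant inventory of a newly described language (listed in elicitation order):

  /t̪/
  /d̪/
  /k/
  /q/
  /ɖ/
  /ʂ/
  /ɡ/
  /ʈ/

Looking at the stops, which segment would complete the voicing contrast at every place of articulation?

/ɢ/

Voiceless: /t̪/ (dental), /ʈ/ (retroflex), /k/ (velar), /q/ (uvular).
Voiced: /d̪/ (dental), /ɖ/ (retroflex), /ɡ/ (velar).
The uvular row has no voiced member, so the gap is the voiced uvular stop /ɢ/.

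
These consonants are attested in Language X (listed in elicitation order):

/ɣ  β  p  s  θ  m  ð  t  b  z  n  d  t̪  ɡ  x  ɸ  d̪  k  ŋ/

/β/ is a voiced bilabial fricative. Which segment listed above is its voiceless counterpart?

The voiceless counterpart is a voiceless bilabial fricative — in this inventory, /ɸ/.

/ɸ/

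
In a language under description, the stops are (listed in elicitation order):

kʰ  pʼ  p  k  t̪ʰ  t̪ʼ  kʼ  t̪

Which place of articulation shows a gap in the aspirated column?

bilabial

bilabial: plain /p/, aspirated —, ejective /pʼ/.
dental: plain /t̪/, aspirated /t̪ʰ/, ejective /t̪ʼ/.
velar: plain /k/, aspirated /kʰ/, ejective /kʼ/.
Every place of articulation has an aspirated member except bilabial, where /pʰ/ would be expected.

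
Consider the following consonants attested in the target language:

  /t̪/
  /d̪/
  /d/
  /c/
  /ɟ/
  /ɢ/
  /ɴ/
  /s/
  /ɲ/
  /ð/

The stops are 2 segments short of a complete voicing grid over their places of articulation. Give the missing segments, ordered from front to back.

/t/, /q/

Voiceless: /t̪/ (dental), /c/ (palatal).
Voiced: /d̪/ (dental), /d/ (alveolar), /ɟ/ (palatal), /ɢ/ (uvular).
Gaps, from front to back: alveolar lacks voiceless (/t/); uvular lacks voiceless (/q/).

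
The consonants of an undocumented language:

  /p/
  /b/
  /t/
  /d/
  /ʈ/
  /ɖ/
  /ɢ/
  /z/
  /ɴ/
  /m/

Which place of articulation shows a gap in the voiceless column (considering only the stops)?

uvular

place of articulation  voiceless  voiced  
bilabial          p         b       
alveolar          t         d       
retroflex         ʈ         ɖ       
uvular            —         ɢ       
Every place of articulation has a voiceless member except uvular, where /q/ would be expected.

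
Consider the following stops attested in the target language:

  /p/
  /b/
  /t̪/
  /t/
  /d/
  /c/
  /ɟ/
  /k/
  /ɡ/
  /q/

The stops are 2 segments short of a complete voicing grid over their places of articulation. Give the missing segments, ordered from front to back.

/d̪/, /ɢ/

place of articulation  voiceless  voiced  
bilabial          p         b       
dental            t̪        —       
alveolar          t         d       
palatal           c         ɟ       
velar             k         ɡ       
uvular            q         —       
Gaps, from front to back: dental lacks voiced (/d̪/); uvular lacks voiced (/ɢ/).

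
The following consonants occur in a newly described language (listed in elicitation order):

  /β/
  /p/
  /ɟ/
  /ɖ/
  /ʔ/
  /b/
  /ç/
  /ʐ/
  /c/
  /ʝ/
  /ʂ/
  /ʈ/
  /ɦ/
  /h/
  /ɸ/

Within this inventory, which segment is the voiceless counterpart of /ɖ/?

/ɖ/ is a voiced retroflex stop.
The voiceless counterpart is a voiceless retroflex stop — in this inventory, /ʈ/.

/ʈ/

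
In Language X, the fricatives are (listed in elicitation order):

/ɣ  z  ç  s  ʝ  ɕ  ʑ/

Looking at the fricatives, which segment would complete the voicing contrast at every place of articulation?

/x/

place of articulation  voiceless  voiced  
alveolar          s         z       
alveolo-palatal   ɕ         ʑ       
palatal           ç         ʝ       
velar             —         ɣ       
The velar row has no voiceless member, so the gap is the voiceless velar fricative /x/.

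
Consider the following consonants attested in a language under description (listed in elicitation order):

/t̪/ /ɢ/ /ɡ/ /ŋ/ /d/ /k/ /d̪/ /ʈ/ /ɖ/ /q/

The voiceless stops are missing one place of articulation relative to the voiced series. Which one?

Voiceless: /t̪/ (dental), /ʈ/ (retroflex), /k/ (velar), /q/ (uvular).
Voiced: /d̪/ (dental), /d/ (alveolar), /ɖ/ (retroflex), /ɡ/ (velar), /ɢ/ (uvular).
Every place of articulation has a voiceless member except alveolar, where /t/ would be expected.

alveolar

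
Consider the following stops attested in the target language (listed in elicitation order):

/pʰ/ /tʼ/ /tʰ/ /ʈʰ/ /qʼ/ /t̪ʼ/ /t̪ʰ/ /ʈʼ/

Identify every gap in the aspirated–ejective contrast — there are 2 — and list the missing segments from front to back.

place of articulation  aspirated  ejective
bilabial          pʰ        —       
dental            t̪ʰ       t̪ʼ     
alveolar          tʰ        tʼ      
retroflex         ʈʰ        ʈʼ      
uvular            —         qʼ      
Gaps, from front to back: bilabial lacks ejective (/pʼ/); uvular lacks aspirated (/qʰ/).

/pʼ/, /qʰ/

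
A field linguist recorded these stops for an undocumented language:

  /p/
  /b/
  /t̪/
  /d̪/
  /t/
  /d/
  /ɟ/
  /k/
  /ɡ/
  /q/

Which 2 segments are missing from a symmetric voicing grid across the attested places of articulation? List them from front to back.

/c/, /ɢ/

place of articulation  voiceless  voiced  
bilabial          p         b       
dental            t̪        d̪      
alveolar          t         d       
palatal           —         ɟ       
velar             k         ɡ       
uvular            q         —       
Gaps, from front to back: palatal lacks voiceless (/c/); uvular lacks voiced (/ɢ/).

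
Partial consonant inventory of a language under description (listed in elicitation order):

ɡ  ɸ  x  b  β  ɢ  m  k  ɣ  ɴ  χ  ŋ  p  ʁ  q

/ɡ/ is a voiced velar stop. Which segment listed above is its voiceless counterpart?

The voiceless counterpart is a voiceless velar stop — in this inventory, /k/.

/k/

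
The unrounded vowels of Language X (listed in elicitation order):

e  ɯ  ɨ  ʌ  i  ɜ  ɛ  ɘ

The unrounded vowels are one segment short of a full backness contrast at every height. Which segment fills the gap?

/ɤ/

Front: /i/ (high), /e/ (high-mid), /ɛ/ (low-mid).
Central: /ɨ/ (high), /ɘ/ (high-mid), /ɜ/ (low-mid).
Back: /ɯ/ (high), /ʌ/ (low-mid).
The high-mid row has no back member, so the gap is the high-mid back unrounded vowel /ɤ/.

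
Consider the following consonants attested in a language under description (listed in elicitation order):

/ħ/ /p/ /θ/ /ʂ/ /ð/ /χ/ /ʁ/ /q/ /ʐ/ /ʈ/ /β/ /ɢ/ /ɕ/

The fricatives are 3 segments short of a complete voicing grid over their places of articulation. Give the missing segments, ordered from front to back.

bilabial: voiceless —, voiced /β/.
dental: voiceless /θ/, voiced /ð/.
retroflex: voiceless /ʂ/, voiced /ʐ/.
alveolo-palatal: voiceless /ɕ/, voiced —.
uvular: voiceless /χ/, voiced /ʁ/.
pharyngeal: voiceless /ħ/, voiced —.
Gaps, from front to back: bilabial lacks voiceless (/ɸ/); alveolo-palatal lacks voiced (/ʑ/); pharyngeal lacks voiced (/ʕ/).

/ɸ/, /ʑ/, /ʕ/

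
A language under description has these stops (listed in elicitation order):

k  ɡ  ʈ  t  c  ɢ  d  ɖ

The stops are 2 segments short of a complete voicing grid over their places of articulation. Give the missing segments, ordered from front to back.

/ɟ/, /q/

alveolar: voiceless /t/, voiced /d/.
retroflex: voiceless /ʈ/, voiced /ɖ/.
palatal: voiceless /c/, voiced —.
velar: voiceless /k/, voiced /ɡ/.
uvular: voiceless —, voiced /ɢ/.
Gaps, from front to back: palatal lacks voiced (/ɟ/); uvular lacks voiceless (/q/).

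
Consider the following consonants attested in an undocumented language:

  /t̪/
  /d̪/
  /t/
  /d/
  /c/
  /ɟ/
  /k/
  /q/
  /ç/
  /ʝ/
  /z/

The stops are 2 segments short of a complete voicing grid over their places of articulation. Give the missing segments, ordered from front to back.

/ɡ/, /ɢ/

dental: voiceless /t̪/, voiced /d̪/.
alveolar: voiceless /t/, voiced /d/.
palatal: voiceless /c/, voiced /ɟ/.
velar: voiceless /k/, voiced —.
uvular: voiceless /q/, voiced —.
Gaps, from front to back: velar lacks voiced (/ɡ/); uvular lacks voiced (/ɢ/).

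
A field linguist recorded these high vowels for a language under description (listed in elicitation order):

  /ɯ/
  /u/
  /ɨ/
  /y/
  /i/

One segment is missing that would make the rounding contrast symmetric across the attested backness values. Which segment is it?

/ʉ/

backness          unrounded  rounded 
front             i         y       
central           ɨ         —       
back              ɯ         u       
The central row has no rounded member, so the gap is the central rounded vowel /ʉ/.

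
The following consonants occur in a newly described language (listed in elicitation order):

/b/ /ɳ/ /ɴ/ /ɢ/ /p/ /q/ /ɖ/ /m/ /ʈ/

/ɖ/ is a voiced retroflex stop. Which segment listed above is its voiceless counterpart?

The voiceless counterpart is a voiceless retroflex stop — in this inventory, /ʈ/.

/ʈ/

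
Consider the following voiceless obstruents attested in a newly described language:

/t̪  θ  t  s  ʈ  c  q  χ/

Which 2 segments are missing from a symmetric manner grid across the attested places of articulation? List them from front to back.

/ʂ/, /ç/

place of articulation  stop      fricative
dental            t̪        θ       
alveolar          t         s       
retroflex         ʈ         —       
palatal           c         —       
uvular            q         χ       
Gaps, from front to back: retroflex lacks fricative (/ʂ/); palatal lacks fricative (/ç/).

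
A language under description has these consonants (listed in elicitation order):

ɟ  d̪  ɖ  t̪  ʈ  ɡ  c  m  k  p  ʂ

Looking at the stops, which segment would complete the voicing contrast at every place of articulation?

/b/

Voiceless: /p/ (bilabial), /t̪/ (dental), /ʈ/ (retroflex), /c/ (palatal), /k/ (velar).
Voiced: /d̪/ (dental), /ɖ/ (retroflex), /ɟ/ (palatal), /ɡ/ (velar).
The bilabial row has no voiced member, so the gap is the voiced bilabial stop /b/.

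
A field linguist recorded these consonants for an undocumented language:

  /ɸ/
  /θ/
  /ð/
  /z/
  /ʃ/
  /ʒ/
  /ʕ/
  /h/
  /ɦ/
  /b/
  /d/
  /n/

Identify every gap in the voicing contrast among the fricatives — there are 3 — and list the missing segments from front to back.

place of articulation  voiceless  voiced  
bilabial          ɸ         —       
dental            θ         ð       
alveolar          —         z       
postalveolar      ʃ         ʒ       
pharyngeal        —         ʕ       
glottal           h         ɦ       
Gaps, from front to back: bilabial lacks voiced (/β/); alveolar lacks voiceless (/s/); pharyngeal lacks voiceless (/ħ/).

/β/, /s/, /ħ/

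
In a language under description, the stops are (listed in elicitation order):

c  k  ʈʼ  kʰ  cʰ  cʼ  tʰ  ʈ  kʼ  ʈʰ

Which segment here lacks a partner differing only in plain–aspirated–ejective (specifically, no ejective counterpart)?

/tʰ/

Retroflex: /ʈ/ ~ /ʈʰ/ ~ /ʈʼ/
Palatal: /c/ ~ /cʰ/ ~ /cʼ/
Velar: /k/ ~ /kʰ/ ~ /kʼ/
Alveolar: only /tʰ/ (aspirated); no ejective partner.
So /tʰ/ is the unpaired segment.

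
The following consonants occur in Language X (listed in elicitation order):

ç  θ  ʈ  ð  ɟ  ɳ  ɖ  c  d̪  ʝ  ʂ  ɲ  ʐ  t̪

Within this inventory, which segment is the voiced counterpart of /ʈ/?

/ʈ/ is a voiceless retroflex stop.
The voiced counterpart is a voiced retroflex stop — in this inventory, /ɖ/.

/ɖ/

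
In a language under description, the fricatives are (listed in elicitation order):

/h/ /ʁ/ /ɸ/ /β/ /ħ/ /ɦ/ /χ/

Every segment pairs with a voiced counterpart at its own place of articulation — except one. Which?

Bilabial: /ɸ/ ~ /β/
Uvular: /χ/ ~ /ʁ/
Glottal: /h/ ~ /ɦ/
Pharyngeal: only /ħ/ (voiceless); no voiced partner.
So /ħ/ is the unpaired segment.

/ħ/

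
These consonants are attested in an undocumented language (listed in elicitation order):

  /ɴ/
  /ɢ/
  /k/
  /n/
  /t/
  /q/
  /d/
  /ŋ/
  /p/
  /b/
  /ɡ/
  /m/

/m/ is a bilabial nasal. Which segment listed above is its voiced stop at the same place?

The voiced stop at the same place is a voiced bilabial stop — in this inventory, /b/.

/b/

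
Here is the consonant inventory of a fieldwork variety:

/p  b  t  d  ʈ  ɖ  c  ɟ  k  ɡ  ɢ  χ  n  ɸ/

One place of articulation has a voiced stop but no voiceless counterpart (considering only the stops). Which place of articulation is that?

place of articulation  voiceless  voiced  
bilabial          p         b       
alveolar          t         d       
retroflex         ʈ         ɖ       
palatal           c         ɟ       
velar             k         ɡ       
uvular            —         ɢ       
Every place of articulation has a voiceless member except uvular, where /q/ would be expected.

uvular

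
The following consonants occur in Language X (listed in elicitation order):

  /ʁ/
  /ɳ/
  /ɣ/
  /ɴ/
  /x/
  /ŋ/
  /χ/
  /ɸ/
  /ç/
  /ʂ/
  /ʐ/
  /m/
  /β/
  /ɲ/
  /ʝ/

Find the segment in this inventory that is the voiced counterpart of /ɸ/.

/ɸ/ is a voiceless bilabial fricative.
The voiced counterpart is a voiced bilabial fricative — in this inventory, /β/.

/β/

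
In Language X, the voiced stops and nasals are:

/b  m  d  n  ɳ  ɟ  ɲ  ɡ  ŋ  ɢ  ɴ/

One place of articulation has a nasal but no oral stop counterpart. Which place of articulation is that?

retroflex

Oral stop: /b/ (bilabial), /d/ (alveolar), /ɟ/ (palatal), /ɡ/ (velar), /ɢ/ (uvular).
Nasal: /m/ (bilabial), /n/ (alveolar), /ɳ/ (retroflex), /ɲ/ (palatal), /ŋ/ (velar), /ɴ/ (uvular).
Every place of articulation has an oral stop member except retroflex, where /ɖ/ would be expected.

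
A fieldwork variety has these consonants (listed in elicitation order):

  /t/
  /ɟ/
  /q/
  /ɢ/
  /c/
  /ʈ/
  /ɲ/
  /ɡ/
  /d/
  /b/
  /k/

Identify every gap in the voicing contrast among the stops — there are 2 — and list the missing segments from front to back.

/p/, /ɖ/

place of articulation  voiceless  voiced  
bilabial          —         b       
alveolar          t         d       
retroflex         ʈ         —       
palatal           c         ɟ       
velar             k         ɡ       
uvular            q         ɢ       
Gaps, from front to back: bilabial lacks voiceless (/p/); retroflex lacks voiced (/ɖ/).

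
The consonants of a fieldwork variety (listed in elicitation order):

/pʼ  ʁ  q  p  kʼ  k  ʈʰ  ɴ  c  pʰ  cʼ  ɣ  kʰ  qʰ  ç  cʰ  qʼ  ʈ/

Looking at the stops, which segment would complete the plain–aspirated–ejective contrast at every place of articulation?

place of articulation  plain     aspirated  ejective
bilabial          p         pʰ        pʼ      
retroflex         ʈ         ʈʰ        —       
palatal           c         cʰ        cʼ      
velar             k         kʰ        kʼ      
uvular            q         qʰ        qʼ      
The retroflex row has no ejective member, so the gap is the ejective retroflex stop /ʈʼ/.

/ʈʼ/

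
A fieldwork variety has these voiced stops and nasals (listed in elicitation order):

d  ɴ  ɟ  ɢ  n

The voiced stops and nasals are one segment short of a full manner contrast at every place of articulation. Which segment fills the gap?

/ɲ/

Oral stop: /d/ (alveolar), /ɟ/ (palatal), /ɢ/ (uvular).
Nasal: /n/ (alveolar), /ɴ/ (uvular).
The palatal row has no nasal member, so the gap is the palatal nasal /ɲ/.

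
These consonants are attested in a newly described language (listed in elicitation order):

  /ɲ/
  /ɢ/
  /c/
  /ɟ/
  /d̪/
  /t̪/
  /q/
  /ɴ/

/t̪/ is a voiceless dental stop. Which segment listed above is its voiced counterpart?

The voiced counterpart is a voiced dental stop — in this inventory, /d̪/.

/d̪/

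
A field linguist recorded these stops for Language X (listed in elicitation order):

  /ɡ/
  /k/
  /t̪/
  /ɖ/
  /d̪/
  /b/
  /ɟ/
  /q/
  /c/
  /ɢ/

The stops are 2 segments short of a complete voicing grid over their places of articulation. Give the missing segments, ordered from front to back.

place of articulation  voiceless  voiced  
bilabial          —         b       
dental            t̪        d̪      
retroflex         —         ɖ       
palatal           c         ɟ       
velar             k         ɡ       
uvular            q         ɢ       
Gaps, from front to back: bilabial lacks voiceless (/p/); retroflex lacks voiceless (/ʈ/).

/p/, /ʈ/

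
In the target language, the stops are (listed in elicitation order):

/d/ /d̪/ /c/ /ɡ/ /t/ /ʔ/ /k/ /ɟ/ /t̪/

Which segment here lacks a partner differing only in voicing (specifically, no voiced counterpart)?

Dental: /t̪/ ~ /d̪/
Alveolar: /t/ ~ /d/
Palatal: /c/ ~ /ɟ/
Velar: /k/ ~ /ɡ/
Glottal: only /ʔ/ (voiceless); no voiced partner.
So /ʔ/ is the unpaired segment.

/ʔ/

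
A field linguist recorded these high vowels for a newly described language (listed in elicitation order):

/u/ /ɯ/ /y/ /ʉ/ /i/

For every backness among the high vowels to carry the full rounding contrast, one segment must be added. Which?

/ɨ/

Unrounded: /i/ (front), /ɯ/ (back).
Rounded: /y/ (front), /ʉ/ (central), /u/ (back).
The central row has no unrounded member, so the gap is the central unrounded vowel /ɨ/.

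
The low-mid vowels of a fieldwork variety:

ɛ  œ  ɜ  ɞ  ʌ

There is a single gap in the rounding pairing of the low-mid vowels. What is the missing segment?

/ɔ/

backness          unrounded  rounded 
front             ɛ         œ       
central           ɜ         ɞ       
back              ʌ         —       
The back row has no rounded member, so the gap is the back rounded vowel /ɔ/.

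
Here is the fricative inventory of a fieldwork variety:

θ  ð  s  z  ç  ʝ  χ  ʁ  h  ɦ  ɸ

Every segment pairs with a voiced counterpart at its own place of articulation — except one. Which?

/ɸ/

Dental: /θ/ ~ /ð/
Alveolar: /s/ ~ /z/
Palatal: /ç/ ~ /ʝ/
Uvular: /χ/ ~ /ʁ/
Glottal: /h/ ~ /ɦ/
Bilabial: only /ɸ/ (voiceless); no voiced partner.
So /ɸ/ is the unpaired segment.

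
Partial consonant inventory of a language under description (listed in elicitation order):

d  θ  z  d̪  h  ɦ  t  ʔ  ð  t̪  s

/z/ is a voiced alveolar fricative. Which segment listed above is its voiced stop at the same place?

The voiced stop at the same place is a voiced alveolar stop — in this inventory, /d/.

/d/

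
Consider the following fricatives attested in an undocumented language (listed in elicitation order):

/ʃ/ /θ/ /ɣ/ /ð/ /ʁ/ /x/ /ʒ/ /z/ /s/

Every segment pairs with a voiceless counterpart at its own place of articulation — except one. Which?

Dental: /θ/ ~ /ð/
Alveolar: /s/ ~ /z/
Postalveolar: /ʃ/ ~ /ʒ/
Velar: /x/ ~ /ɣ/
Uvular: only /ʁ/ (voiced); no voiceless partner.
So /ʁ/ is the unpaired segment.

/ʁ/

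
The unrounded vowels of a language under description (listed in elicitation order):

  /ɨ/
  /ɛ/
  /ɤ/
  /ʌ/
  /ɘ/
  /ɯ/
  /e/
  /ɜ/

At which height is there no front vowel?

high

high: front —, central /ɨ/, back /ɯ/.
high-mid: front /e/, central /ɘ/, back /ɤ/.
low-mid: front /ɛ/, central /ɜ/, back /ʌ/.
Every height has a front member except high, where /i/ would be expected.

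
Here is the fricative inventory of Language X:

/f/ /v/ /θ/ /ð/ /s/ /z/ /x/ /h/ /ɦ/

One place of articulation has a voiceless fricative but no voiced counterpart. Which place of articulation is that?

labiodental: voiceless /f/, voiced /v/.
dental: voiceless /θ/, voiced /ð/.
alveolar: voiceless /s/, voiced /z/.
velar: voiceless /x/, voiced —.
glottal: voiceless /h/, voiced /ɦ/.
Every place of articulation has a voiced member except velar, where /ɣ/ would be expected.

velar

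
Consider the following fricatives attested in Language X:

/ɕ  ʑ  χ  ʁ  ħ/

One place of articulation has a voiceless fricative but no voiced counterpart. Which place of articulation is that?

pharyngeal

place of articulation  voiceless  voiced  
alveolo-palatal   ɕ         ʑ       
uvular            χ         ʁ       
pharyngeal        ħ         —       
Every place of articulation has a voiced member except pharyngeal, where /ʕ/ would be expected.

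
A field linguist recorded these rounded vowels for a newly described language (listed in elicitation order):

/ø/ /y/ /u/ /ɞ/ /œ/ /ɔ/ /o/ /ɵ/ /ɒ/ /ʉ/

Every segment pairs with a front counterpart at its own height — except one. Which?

High: /y/ ~ /ʉ/ ~ /u/
High-mid: /ø/ ~ /ɵ/ ~ /o/
Low-mid: /œ/ ~ /ɞ/ ~ /ɔ/
Low: only /ɒ/ (back); no front partner.
So /ɒ/ is the unpaired segment.

/ɒ/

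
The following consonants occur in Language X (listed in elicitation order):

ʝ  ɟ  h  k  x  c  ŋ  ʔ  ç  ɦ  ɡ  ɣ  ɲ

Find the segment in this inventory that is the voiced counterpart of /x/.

/ɣ/

/x/ is a voiceless velar fricative.
The voiced counterpart is a voiced velar fricative — in this inventory, /ɣ/.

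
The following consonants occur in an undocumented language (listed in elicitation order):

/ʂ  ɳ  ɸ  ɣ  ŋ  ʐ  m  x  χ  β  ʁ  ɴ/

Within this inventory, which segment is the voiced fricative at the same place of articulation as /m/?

/β/

/m/ is a bilabial nasal.
The voiced fricative at the same place is a voiced bilabial fricative — in this inventory, /β/.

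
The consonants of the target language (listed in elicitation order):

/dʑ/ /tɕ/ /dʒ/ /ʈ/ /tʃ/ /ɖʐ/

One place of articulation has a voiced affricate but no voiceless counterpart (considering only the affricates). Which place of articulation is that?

retroflex

postalveolar: voiceless /tʃ/, voiced /dʒ/.
retroflex: voiceless —, voiced /ɖʐ/.
alveolo-palatal: voiceless /tɕ/, voiced /dʑ/.
Every place of articulation has a voiceless member except retroflex, where /ʈʂ/ would be expected.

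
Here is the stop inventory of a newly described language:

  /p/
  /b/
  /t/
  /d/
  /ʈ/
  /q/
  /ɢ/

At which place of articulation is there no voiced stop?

retroflex

bilabial: voiceless /p/, voiced /b/.
alveolar: voiceless /t/, voiced /d/.
retroflex: voiceless /ʈ/, voiced —.
uvular: voiceless /q/, voiced /ɢ/.
Every place of articulation has a voiced member except retroflex, where /ɖ/ would be expected.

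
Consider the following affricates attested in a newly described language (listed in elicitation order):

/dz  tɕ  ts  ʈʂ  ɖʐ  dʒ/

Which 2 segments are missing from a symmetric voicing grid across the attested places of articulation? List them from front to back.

/tʃ/, /dʑ/

Voiceless: /ts/ (alveolar), /ʈʂ/ (retroflex), /tɕ/ (alveolo-palatal).
Voiced: /dz/ (alveolar), /dʒ/ (postalveolar), /ɖʐ/ (retroflex).
Gaps, from front to back: postalveolar lacks voiceless (/tʃ/); alveolo-palatal lacks voiced (/dʑ/).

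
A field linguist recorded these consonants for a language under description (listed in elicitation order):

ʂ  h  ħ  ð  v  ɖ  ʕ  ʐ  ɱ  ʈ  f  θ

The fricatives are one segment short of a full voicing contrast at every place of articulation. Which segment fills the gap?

/ɦ/

labiodental: voiceless /f/, voiced /v/.
dental: voiceless /θ/, voiced /ð/.
retroflex: voiceless /ʂ/, voiced /ʐ/.
pharyngeal: voiceless /ħ/, voiced /ʕ/.
glottal: voiceless /h/, voiced —.
The glottal row has no voiced member, so the gap is the voiced glottal fricative /ɦ/.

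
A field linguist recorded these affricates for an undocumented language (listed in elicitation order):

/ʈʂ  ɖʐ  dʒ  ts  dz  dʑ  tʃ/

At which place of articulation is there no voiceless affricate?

alveolo-palatal

Voiceless: /ts/ (alveolar), /tʃ/ (postalveolar), /ʈʂ/ (retroflex).
Voiced: /dz/ (alveolar), /dʒ/ (postalveolar), /ɖʐ/ (retroflex), /dʑ/ (alveolo-palatal).
Every place of articulation has a voiceless member except alveolo-palatal, where /tɕ/ would be expected.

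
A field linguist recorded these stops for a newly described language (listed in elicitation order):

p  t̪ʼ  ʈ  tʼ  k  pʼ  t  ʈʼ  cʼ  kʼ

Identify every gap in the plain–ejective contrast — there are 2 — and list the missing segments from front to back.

Plain: /p/ (bilabial), /t/ (alveolar), /ʈ/ (retroflex), /k/ (velar).
Ejective: /pʼ/ (bilabial), /t̪ʼ/ (dental), /tʼ/ (alveolar), /ʈʼ/ (retroflex), /cʼ/ (palatal), /kʼ/ (velar).
Gaps, from front to back: dental lacks plain (/t̪/); palatal lacks plain (/c/).

/t̪/, /c/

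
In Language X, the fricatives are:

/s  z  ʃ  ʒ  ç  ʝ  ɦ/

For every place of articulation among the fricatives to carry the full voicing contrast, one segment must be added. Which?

Voiceless: /s/ (alveolar), /ʃ/ (postalveolar), /ç/ (palatal).
Voiced: /z/ (alveolar), /ʒ/ (postalveolar), /ʝ/ (palatal), /ɦ/ (glottal).
The glottal row has no voiceless member, so the gap is the voiceless glottal fricative /h/.

/h/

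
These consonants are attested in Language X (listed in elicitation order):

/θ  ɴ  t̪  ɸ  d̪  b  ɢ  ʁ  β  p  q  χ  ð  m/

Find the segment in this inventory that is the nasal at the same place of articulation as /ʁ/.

/ʁ/ is a voiced uvular fricative.
The nasal at the same place is an uvular nasal — in this inventory, /ɴ/.

/ɴ/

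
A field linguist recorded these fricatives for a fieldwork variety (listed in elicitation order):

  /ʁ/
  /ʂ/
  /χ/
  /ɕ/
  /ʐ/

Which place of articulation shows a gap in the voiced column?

alveolo-palatal

retroflex: voiceless /ʂ/, voiced /ʐ/.
alveolo-palatal: voiceless /ɕ/, voiced —.
uvular: voiceless /χ/, voiced /ʁ/.
Every place of articulation has a voiced member except alveolo-palatal, where /ʑ/ would be expected.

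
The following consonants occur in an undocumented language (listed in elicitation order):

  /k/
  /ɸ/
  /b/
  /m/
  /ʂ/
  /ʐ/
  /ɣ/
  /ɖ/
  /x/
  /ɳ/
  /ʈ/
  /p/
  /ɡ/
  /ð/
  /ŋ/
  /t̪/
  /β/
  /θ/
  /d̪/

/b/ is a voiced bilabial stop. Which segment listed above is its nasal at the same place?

/m/

The nasal at the same place is a bilabial nasal — in this inventory, /m/.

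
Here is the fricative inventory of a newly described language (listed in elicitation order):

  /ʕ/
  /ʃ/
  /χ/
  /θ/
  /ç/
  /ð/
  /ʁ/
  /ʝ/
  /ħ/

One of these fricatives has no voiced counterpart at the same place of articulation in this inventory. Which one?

/ʃ/

Dental: /θ/ ~ /ð/
Palatal: /ç/ ~ /ʝ/
Uvular: /χ/ ~ /ʁ/
Pharyngeal: /ħ/ ~ /ʕ/
Postalveolar: only /ʃ/ (voiceless); no voiced partner.
So /ʃ/ is the unpaired segment.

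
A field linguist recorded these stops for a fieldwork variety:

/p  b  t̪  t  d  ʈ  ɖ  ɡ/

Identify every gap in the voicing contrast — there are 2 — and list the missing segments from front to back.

Voiceless: /p/ (bilabial), /t̪/ (dental), /t/ (alveolar), /ʈ/ (retroflex).
Voiced: /b/ (bilabial), /d/ (alveolar), /ɖ/ (retroflex), /ɡ/ (velar).
Gaps, from front to back: dental lacks voiced (/d̪/); velar lacks voiceless (/k/).

/d̪/, /k/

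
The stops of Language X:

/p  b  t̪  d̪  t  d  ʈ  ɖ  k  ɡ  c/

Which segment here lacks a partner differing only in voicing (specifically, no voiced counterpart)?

/c/

Bilabial: /p/ ~ /b/
Dental: /t̪/ ~ /d̪/
Alveolar: /t/ ~ /d/
Retroflex: /ʈ/ ~ /ɖ/
Velar: /k/ ~ /ɡ/
Palatal: only /c/ (voiceless); no voiced partner.
So /c/ is the unpaired segment.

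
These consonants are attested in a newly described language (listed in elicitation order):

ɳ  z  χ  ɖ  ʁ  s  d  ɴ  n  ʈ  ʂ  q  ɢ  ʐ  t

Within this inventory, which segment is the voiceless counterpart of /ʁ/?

/ʁ/ is a voiced uvular fricative.
The voiceless counterpart is a voiceless uvular fricative — in this inventory, /χ/.

/χ/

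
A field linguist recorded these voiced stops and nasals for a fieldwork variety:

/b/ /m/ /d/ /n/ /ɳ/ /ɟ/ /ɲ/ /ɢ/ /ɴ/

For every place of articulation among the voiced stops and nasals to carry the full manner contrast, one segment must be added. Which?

bilabial: oral stop /b/, nasal /m/.
alveolar: oral stop /d/, nasal /n/.
retroflex: oral stop —, nasal /ɳ/.
palatal: oral stop /ɟ/, nasal /ɲ/.
uvular: oral stop /ɢ/, nasal /ɴ/.
The retroflex row has no oral stop member, so the gap is the retroflex oral stop /ɖ/.

/ɖ/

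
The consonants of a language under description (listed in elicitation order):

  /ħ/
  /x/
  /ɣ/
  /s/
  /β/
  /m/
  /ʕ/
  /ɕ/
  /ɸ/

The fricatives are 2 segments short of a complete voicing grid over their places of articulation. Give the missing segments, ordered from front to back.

/z/, /ʑ/

place of articulation  voiceless  voiced  
bilabial          ɸ         β       
alveolar          s         —       
alveolo-palatal   ɕ         —       
velar             x         ɣ       
pharyngeal        ħ         ʕ       
Gaps, from front to back: alveolar lacks voiced (/z/); alveolo-palatal lacks voiced (/ʑ/).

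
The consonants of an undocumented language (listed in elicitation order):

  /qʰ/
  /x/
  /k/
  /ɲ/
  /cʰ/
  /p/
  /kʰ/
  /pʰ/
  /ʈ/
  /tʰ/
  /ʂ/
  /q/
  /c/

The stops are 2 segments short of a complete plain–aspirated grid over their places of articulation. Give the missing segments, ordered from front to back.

place of articulation  plain     aspirated
bilabial          p         pʰ      
alveolar          —         tʰ      
retroflex         ʈ         —       
palatal           c         cʰ      
velar             k         kʰ      
uvular            q         qʰ      
Gaps, from front to back: alveolar lacks plain (/t/); retroflex lacks aspirated (/ʈʰ/).

/t/, /ʈʰ/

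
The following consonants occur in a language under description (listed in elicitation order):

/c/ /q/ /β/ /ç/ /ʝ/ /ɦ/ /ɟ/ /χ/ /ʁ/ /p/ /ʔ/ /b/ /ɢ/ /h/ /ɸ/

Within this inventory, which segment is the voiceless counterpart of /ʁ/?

/χ/

/ʁ/ is a voiced uvular fricative.
The voiceless counterpart is a voiceless uvular fricative — in this inventory, /χ/.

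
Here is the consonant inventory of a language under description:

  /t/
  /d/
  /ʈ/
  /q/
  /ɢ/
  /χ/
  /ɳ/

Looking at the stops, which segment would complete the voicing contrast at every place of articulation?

Voiceless: /t/ (alveolar), /ʈ/ (retroflex), /q/ (uvular).
Voiced: /d/ (alveolar), /ɢ/ (uvular).
The retroflex row has no voiced member, so the gap is the voiced retroflex stop /ɖ/.

/ɖ/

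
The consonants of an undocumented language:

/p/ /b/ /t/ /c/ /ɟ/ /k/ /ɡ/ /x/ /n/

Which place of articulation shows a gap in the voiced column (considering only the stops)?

place of articulation  voiceless  voiced  
bilabial          p         b       
alveolar          t         —       
palatal           c         ɟ       
velar             k         ɡ       
Every place of articulation has a voiced member except alveolar, where /d/ would be expected.

alveolar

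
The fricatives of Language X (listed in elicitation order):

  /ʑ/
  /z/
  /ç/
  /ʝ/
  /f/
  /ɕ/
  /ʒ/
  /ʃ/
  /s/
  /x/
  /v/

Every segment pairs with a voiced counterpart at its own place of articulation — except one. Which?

/x/

Labiodental: /f/ ~ /v/
Alveolar: /s/ ~ /z/
Postalveolar: /ʃ/ ~ /ʒ/
Alveolo-palatal: /ɕ/ ~ /ʑ/
Palatal: /ç/ ~ /ʝ/
Velar: only /x/ (voiceless); no voiced partner.
So /x/ is the unpaired segment.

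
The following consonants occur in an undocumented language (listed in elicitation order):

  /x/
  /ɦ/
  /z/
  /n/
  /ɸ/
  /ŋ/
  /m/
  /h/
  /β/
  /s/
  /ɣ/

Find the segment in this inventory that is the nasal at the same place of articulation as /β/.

/β/ is a voiced bilabial fricative.
The nasal at the same place is a bilabial nasal — in this inventory, /m/.

/m/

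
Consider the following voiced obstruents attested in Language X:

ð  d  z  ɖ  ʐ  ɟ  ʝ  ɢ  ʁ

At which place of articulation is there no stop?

dental

place of articulation  stop      fricative
dental            —         ð       
alveolar          d         z       
retroflex         ɖ         ʐ       
palatal           ɟ         ʝ       
uvular            ɢ         ʁ       
Every place of articulation has a stop member except dental, where /d̪/ would be expected.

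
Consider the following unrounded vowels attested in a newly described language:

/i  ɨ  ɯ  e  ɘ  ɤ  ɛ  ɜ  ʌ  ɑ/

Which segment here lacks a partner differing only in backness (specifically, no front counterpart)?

High: /i/ ~ /ɨ/ ~ /ɯ/
High-mid: /e/ ~ /ɘ/ ~ /ɤ/
Low-mid: /ɛ/ ~ /ɜ/ ~ /ʌ/
Low: only /ɑ/ (back); no front partner.
So /ɑ/ is the unpaired segment.

/ɑ/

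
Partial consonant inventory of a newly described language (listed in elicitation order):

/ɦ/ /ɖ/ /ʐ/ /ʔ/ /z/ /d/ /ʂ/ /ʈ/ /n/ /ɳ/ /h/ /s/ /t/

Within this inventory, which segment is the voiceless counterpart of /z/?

/z/ is a voiced alveolar fricative.
The voiceless counterpart is a voiceless alveolar fricative — in this inventory, /s/.

/s/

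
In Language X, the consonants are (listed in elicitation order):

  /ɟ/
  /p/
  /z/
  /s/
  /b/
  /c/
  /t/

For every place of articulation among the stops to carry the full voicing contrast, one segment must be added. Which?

bilabial: voiceless /p/, voiced /b/.
alveolar: voiceless /t/, voiced —.
palatal: voiceless /c/, voiced /ɟ/.
The alveolar row has no voiced member, so the gap is the voiced alveolar stop /d/.

/d/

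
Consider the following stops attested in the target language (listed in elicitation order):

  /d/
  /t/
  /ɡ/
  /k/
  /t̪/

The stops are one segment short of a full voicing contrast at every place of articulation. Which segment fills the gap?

Voiceless: /t̪/ (dental), /t/ (alveolar), /k/ (velar).
Voiced: /d/ (alveolar), /ɡ/ (velar).
The dental row has no voiced member, so the gap is the voiced dental stop /d̪/.

/d̪/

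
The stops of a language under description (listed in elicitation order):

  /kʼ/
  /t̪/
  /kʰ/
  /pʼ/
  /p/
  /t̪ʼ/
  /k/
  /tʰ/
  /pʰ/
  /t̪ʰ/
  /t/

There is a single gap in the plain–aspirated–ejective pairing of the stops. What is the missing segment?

/tʼ/

bilabial: plain /p/, aspirated /pʰ/, ejective /pʼ/.
dental: plain /t̪/, aspirated /t̪ʰ/, ejective /t̪ʼ/.
alveolar: plain /t/, aspirated /tʰ/, ejective —.
velar: plain /k/, aspirated /kʰ/, ejective /kʼ/.
The alveolar row has no ejective member, so the gap is the ejective alveolar stop /tʼ/.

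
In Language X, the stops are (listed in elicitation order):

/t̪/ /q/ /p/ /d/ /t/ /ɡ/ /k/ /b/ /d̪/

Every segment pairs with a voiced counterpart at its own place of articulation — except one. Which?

/q/

Bilabial: /p/ ~ /b/
Dental: /t̪/ ~ /d̪/
Alveolar: /t/ ~ /d/
Velar: /k/ ~ /ɡ/
Uvular: only /q/ (voiceless); no voiced partner.
So /q/ is the unpaired segment.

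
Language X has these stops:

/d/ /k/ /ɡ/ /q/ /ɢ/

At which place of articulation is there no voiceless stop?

alveolar

place of articulation  voiceless  voiced  
alveolar          —         d       
velar             k         ɡ       
uvular            q         ɢ       
Every place of articulation has a voiceless member except alveolar, where /t/ would be expected.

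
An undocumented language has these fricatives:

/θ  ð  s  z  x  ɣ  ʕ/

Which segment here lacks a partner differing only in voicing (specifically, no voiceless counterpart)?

/ʕ/

Dental: /θ/ ~ /ð/
Alveolar: /s/ ~ /z/
Velar: /x/ ~ /ɣ/
Pharyngeal: only /ʕ/ (voiced); no voiceless partner.
So /ʕ/ is the unpaired segment.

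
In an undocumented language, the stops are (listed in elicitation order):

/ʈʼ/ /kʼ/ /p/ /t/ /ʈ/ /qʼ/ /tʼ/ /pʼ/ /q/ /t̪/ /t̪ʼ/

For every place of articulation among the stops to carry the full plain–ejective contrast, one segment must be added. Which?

bilabial: plain /p/, ejective /pʼ/.
dental: plain /t̪/, ejective /t̪ʼ/.
alveolar: plain /t/, ejective /tʼ/.
retroflex: plain /ʈ/, ejective /ʈʼ/.
velar: plain —, ejective /kʼ/.
uvular: plain /q/, ejective /qʼ/.
The velar row has no plain member, so the gap is the plain velar stop /k/.

/k/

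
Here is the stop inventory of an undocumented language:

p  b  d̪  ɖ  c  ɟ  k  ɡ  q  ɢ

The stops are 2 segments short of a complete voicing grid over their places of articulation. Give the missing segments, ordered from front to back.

/t̪/, /ʈ/

Voiceless: /p/ (bilabial), /c/ (palatal), /k/ (velar), /q/ (uvular).
Voiced: /b/ (bilabial), /d̪/ (dental), /ɖ/ (retroflex), /ɟ/ (palatal), /ɡ/ (velar), /ɢ/ (uvular).
Gaps, from front to back: dental lacks voiceless (/t̪/); retroflex lacks voiceless (/ʈ/).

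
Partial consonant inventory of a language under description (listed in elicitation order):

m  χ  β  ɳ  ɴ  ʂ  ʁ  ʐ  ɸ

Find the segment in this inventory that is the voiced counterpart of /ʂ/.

/ʂ/ is a voiceless retroflex fricative.
The voiced counterpart is a voiced retroflex fricative — in this inventory, /ʐ/.

/ʐ/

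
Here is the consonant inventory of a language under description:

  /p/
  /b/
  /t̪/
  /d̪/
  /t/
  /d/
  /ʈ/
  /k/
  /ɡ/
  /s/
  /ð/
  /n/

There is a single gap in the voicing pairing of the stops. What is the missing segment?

Voiceless: /p/ (bilabial), /t̪/ (dental), /t/ (alveolar), /ʈ/ (retroflex), /k/ (velar).
Voiced: /b/ (bilabial), /d̪/ (dental), /d/ (alveolar), /ɡ/ (velar).
The retroflex row has no voiced member, so the gap is the voiced retroflex stop /ɖ/.

/ɖ/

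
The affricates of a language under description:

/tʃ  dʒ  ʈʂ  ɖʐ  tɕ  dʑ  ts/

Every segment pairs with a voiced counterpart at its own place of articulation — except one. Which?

/ts/

Postalveolar: /tʃ/ ~ /dʒ/
Retroflex: /ʈʂ/ ~ /ɖʐ/
Alveolo-palatal: /tɕ/ ~ /dʑ/
Alveolar: only /ts/ (voiceless); no voiced partner.
So /ts/ is the unpaired segment.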